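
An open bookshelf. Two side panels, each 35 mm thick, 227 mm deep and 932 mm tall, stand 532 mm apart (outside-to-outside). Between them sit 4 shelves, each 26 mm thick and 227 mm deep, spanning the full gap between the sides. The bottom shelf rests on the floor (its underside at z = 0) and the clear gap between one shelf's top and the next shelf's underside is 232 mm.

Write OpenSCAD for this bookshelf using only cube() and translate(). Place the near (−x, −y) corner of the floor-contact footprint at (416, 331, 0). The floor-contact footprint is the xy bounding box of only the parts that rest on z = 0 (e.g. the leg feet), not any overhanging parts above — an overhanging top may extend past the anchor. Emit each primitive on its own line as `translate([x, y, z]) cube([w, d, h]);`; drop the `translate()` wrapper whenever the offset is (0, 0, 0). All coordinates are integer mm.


translate([416, 331, 0]) cube([35, 227, 932]);
translate([913, 331, 0]) cube([35, 227, 932]);
translate([451, 331, 0]) cube([462, 227, 26]);
translate([451, 331, 258]) cube([462, 227, 26]);
translate([451, 331, 516]) cube([462, 227, 26]);
translate([451, 331, 774]) cube([462, 227, 26]);


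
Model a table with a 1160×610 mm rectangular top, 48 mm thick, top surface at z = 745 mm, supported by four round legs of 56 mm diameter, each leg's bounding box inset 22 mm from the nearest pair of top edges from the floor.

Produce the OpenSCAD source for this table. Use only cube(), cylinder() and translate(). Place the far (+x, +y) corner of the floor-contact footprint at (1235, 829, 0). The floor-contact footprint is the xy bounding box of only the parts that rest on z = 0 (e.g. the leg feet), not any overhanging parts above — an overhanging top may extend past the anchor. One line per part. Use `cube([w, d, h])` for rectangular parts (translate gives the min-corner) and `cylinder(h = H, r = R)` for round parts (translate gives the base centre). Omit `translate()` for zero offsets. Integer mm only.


translate([97, 241, 697]) cube([1160, 610, 48]);
translate([147, 291, 0]) cylinder(h = 697, r = 28);
translate([1207, 291, 0]) cylinder(h = 697, r = 28);
translate([147, 801, 0]) cylinder(h = 697, r = 28);
translate([1207, 801, 0]) cylinder(h = 697, r = 28);


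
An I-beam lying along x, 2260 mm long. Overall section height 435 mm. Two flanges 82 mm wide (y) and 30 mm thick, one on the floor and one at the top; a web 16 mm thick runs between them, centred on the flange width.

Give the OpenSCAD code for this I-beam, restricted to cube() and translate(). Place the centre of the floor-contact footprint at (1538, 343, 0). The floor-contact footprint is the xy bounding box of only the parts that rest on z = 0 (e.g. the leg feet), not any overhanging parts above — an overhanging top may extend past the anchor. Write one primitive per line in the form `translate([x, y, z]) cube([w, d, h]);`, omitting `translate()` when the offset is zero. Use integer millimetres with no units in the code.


translate([408, 302, 0]) cube([2260, 82, 30]);
translate([408, 335, 30]) cube([2260, 16, 375]);
translate([408, 302, 405]) cube([2260, 82, 30]);


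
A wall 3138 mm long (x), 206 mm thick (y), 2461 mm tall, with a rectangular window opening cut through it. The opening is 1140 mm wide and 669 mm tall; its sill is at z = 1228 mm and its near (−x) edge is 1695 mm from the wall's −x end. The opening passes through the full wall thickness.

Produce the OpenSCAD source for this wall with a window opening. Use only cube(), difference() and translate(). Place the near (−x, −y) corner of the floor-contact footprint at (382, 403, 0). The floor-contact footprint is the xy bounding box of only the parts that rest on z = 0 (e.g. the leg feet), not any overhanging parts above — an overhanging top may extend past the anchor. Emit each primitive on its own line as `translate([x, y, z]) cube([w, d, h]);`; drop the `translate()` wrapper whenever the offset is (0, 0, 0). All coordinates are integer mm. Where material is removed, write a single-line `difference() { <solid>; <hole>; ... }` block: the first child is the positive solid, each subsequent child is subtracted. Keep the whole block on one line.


difference() { translate([382, 403, 0]) cube([3138, 206, 2461]); translate([2077, 403, 1228]) cube([1140, 206, 669]); }


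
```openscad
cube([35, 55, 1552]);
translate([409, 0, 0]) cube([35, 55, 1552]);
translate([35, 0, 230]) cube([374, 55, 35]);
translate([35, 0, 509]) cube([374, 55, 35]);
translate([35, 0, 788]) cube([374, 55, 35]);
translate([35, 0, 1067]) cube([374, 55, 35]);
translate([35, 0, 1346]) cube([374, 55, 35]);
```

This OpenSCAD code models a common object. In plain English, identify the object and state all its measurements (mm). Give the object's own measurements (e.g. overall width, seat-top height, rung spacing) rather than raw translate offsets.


A straight ladder. Two 35×55 mm vertical rails, 1552 mm tall, stand 444 mm apart (outside-to-outside) with their front faces coplanar on the −y side. 5 rungs, each 55 mm deep and 35 mm tall, span between the inner faces of the rails, front faces flush with the rails. The lowest rung's underside is at z = 230 mm and rungs are spaced 279 mm apart (underside to underside).


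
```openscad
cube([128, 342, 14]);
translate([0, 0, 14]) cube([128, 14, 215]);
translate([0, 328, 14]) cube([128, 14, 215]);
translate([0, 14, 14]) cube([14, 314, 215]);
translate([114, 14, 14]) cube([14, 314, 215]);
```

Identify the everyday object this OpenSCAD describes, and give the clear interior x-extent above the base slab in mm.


An open box. The internal width is 100 mm.

A 128×342 base slab with four walls standing on it — an open box. The base is 128 mm wide and the walls are 14 mm thick, so the internal width is 128 − 2 × 14 = 100 mm.


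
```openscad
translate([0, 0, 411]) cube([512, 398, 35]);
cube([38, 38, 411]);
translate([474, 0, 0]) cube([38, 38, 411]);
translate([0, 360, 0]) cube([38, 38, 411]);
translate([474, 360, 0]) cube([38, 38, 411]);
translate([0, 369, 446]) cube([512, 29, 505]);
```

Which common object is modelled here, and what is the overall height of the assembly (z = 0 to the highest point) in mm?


A chair. The overall height is 951 mm.

A slab on four corner posts with a tall panel at the back — a chair. The seat slab sits at z = 411 with thickness 35, and the 505 mm backrest starts at the seat top, so the overall height is 411 + 35 + 505 = 951 mm.


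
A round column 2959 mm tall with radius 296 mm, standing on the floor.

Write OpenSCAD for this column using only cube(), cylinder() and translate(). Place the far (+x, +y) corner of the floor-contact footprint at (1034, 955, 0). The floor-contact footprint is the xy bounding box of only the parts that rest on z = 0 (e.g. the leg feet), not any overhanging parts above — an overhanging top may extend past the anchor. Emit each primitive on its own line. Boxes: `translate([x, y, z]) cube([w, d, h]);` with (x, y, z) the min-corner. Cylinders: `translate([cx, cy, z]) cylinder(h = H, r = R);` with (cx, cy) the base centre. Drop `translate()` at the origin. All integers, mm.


translate([738, 659, 0]) cylinder(h = 2959, r = 296);


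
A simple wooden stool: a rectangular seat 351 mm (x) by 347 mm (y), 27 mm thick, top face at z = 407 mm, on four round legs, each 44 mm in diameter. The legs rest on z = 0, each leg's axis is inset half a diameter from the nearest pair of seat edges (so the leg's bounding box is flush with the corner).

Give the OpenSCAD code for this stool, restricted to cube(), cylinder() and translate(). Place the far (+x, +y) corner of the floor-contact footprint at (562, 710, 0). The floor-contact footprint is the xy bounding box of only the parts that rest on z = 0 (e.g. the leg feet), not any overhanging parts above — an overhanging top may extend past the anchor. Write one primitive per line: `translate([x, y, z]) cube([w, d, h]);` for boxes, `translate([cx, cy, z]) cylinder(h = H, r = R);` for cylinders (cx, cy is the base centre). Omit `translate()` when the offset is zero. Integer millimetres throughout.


translate([211, 363, 380]) cube([351, 347, 27]);
translate([233, 385, 0]) cylinder(h = 380, r = 22);
translate([540, 385, 0]) cylinder(h = 380, r = 22);
translate([233, 688, 0]) cylinder(h = 380, r = 22);
translate([540, 688, 0]) cylinder(h = 380, r = 22);


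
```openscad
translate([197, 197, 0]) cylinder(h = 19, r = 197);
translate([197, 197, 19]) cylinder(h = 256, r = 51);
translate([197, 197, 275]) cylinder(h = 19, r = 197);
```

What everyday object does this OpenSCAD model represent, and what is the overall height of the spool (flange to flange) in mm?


A spool. The overall height is 294 mm.

Three coaxial cylinders, large–small–large — a spool. Two 19 mm flanges and a 256 mm core give 19 + 256 + 19 = 294 mm.


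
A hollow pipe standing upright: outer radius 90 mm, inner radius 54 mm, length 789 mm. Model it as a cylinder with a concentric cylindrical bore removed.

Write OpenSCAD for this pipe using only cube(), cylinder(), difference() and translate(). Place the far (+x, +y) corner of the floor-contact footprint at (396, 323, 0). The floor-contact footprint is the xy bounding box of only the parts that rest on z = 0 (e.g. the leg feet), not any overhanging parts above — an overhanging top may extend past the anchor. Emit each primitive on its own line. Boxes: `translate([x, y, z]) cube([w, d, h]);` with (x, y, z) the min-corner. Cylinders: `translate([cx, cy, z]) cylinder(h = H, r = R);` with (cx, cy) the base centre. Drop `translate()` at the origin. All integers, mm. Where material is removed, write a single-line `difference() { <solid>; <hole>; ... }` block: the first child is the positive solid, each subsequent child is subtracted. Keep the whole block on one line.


difference() { translate([306, 233, 0]) cylinder(h = 789, r = 90); translate([306, 233, 0]) cylinder(h = 789, r = 54); }


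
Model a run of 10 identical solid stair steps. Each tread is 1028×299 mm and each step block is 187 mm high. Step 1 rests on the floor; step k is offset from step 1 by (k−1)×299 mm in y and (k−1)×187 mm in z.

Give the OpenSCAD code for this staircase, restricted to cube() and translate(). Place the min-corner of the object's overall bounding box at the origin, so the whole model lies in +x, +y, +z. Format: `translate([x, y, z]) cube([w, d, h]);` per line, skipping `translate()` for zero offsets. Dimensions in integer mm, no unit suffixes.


cube([1028, 299, 187]);
translate([0, 299, 187]) cube([1028, 299, 187]);
translate([0, 598, 374]) cube([1028, 299, 187]);
translate([0, 897, 561]) cube([1028, 299, 187]);
translate([0, 1196, 748]) cube([1028, 299, 187]);
translate([0, 1495, 935]) cube([1028, 299, 187]);
translate([0, 1794, 1122]) cube([1028, 299, 187]);
translate([0, 2093, 1309]) cube([1028, 299, 187]);
translate([0, 2392, 1496]) cube([1028, 299, 187]);
translate([0, 2691, 1683]) cube([1028, 299, 187]);


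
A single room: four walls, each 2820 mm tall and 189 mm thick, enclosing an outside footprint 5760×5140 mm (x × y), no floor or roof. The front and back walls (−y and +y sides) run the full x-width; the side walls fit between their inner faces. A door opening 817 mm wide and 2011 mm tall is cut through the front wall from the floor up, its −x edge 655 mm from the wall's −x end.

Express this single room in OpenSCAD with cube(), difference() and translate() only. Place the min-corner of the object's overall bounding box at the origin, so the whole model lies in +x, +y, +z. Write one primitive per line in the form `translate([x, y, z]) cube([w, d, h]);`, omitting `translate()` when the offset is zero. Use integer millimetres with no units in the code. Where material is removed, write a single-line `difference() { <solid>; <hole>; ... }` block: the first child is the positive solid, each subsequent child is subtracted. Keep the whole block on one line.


difference() { cube([5760, 189, 2820]); translate([655, 0, 0]) cube([817, 189, 2011]); }
translate([0, 4951, 0]) cube([5760, 189, 2820]);
translate([0, 189, 0]) cube([189, 4762, 2820]);
translate([5571, 189, 0]) cube([189, 4762, 2820]);


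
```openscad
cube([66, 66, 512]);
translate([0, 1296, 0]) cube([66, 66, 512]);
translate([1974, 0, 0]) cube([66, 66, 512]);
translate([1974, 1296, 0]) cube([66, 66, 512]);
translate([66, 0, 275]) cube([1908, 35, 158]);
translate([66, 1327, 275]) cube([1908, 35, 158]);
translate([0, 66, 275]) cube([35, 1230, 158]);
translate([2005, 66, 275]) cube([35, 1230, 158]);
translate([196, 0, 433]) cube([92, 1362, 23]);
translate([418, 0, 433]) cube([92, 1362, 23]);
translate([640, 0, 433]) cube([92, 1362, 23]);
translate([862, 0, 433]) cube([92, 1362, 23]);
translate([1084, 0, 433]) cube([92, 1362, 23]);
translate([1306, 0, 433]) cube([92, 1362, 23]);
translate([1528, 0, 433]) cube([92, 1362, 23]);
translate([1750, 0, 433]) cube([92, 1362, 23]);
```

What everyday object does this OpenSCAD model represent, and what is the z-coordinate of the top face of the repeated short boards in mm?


A bed frame. The slat-top height is 456 mm.

Four posts, four rails, and a row of slats — a bed frame. Slats sit on the rails at z = 275 + 158 = 433; with slat thickness 23, the top is 456 mm.


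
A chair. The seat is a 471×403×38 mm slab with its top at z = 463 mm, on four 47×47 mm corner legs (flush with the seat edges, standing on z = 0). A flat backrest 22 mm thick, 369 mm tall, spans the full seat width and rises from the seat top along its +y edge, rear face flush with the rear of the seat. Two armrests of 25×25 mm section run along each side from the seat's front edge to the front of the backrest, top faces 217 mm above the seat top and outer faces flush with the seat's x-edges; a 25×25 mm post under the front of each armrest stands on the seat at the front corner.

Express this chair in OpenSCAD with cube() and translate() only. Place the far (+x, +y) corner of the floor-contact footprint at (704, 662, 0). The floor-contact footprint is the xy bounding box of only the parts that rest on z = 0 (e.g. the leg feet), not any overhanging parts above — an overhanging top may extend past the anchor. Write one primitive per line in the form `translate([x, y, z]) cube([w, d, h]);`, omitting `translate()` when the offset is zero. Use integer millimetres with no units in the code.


translate([233, 259, 425]) cube([471, 403, 38]);
translate([233, 259, 0]) cube([47, 47, 425]);
translate([657, 259, 0]) cube([47, 47, 425]);
translate([233, 615, 0]) cube([47, 47, 425]);
translate([657, 615, 0]) cube([47, 47, 425]);
translate([233, 640, 463]) cube([471, 22, 369]);
translate([233, 259, 655]) cube([25, 381, 25]);
translate([679, 259, 655]) cube([25, 381, 25]);
translate([233, 259, 463]) cube([25, 25, 192]);
translate([679, 259, 463]) cube([25, 25, 192]);


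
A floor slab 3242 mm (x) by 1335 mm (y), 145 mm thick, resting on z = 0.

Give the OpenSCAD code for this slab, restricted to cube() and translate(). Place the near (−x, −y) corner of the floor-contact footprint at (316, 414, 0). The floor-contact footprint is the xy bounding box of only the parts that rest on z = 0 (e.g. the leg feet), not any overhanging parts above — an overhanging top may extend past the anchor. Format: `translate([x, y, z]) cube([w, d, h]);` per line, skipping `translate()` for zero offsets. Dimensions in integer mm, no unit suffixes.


translate([316, 414, 0]) cube([3242, 1335, 145]);


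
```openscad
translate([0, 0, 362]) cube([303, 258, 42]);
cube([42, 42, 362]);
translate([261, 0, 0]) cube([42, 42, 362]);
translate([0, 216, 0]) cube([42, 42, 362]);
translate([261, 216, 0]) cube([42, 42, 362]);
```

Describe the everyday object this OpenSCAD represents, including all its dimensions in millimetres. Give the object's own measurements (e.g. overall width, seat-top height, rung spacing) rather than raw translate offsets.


A four-legged stool. The seat is a 303×258×42 mm slab whose top surface is at z = 404 mm; four square legs, each 42×42 mm in cross-section, run from the floor (z = 0) to the underside of the seat, each flush with a corner of the seat.


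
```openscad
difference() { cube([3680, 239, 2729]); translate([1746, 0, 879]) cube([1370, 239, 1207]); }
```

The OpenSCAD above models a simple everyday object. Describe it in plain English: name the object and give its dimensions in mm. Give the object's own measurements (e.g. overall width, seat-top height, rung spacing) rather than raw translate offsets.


A wall 3680 mm long (x), 239 mm thick (y), 2729 mm tall, with a rectangular window opening cut through it. The opening is 1370 mm wide and 1207 mm tall; its sill is at z = 879 mm and its near (−x) edge is 1746 mm from the wall's −x end. The opening passes through the full wall thickness.


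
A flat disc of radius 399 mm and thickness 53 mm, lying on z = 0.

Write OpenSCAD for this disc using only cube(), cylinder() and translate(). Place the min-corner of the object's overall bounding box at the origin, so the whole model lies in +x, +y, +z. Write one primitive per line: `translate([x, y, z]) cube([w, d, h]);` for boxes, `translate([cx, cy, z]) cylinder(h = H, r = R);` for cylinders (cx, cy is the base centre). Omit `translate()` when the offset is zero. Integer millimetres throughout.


translate([399, 399, 0]) cylinder(h = 53, r = 399);


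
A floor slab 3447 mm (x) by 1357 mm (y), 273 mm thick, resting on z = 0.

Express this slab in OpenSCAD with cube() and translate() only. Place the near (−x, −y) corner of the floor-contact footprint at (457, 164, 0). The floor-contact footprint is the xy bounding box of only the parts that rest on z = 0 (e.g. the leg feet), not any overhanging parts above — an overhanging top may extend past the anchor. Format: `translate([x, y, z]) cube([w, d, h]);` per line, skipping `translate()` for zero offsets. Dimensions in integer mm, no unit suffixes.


translate([457, 164, 0]) cube([3447, 1357, 273]);


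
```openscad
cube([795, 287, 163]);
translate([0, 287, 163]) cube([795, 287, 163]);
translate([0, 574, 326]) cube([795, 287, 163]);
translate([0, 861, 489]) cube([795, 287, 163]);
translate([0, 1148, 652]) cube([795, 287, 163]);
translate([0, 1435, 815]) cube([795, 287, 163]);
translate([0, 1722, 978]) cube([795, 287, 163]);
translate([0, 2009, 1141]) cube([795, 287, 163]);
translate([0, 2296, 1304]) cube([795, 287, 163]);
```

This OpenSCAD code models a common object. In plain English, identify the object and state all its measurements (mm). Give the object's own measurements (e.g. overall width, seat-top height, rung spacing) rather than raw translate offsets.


A straight staircase of 9 solid steps. Each step is 795 mm wide (x), 287 mm deep (y, the going) and 163 mm tall (the rise). The first step rests on the floor; each subsequent step sits one going further in +y and one rise higher in +z, directly behind and above the previous step with no overlap.


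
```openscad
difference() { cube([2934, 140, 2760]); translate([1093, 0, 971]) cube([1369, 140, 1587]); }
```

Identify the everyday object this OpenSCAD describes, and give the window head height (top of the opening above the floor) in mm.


A wall with a window opening. The window head height is 2558 mm.

A wall with a rectangular opening subtracted — a window. Sill at z = 971, opening 1587 mm tall, so the head is at 971 + 1587 = 2558 mm.


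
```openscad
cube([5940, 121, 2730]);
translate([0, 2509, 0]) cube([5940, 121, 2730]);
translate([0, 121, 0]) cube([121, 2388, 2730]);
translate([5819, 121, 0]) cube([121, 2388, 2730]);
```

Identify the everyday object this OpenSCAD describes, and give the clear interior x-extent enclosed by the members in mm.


A house (or room) frame. The interior width is 5698 mm.

Four 2730 mm walls enclosing a rectangle with no floor or roof — a room or house frame. Outside width is 5940 mm and wall thickness is 121 mm, so the interior width is 5940 − 2 × 121 = 5698 mm.


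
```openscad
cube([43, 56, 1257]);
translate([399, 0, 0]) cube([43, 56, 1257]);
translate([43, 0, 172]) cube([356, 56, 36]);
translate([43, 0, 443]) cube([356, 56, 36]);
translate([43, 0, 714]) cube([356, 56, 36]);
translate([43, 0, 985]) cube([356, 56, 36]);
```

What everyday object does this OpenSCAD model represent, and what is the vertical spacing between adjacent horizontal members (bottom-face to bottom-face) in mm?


A ladder. The rung spacing is 271 mm.

Two tall 43×56 posts with 4 short bars between them — a ladder. Adjacent rungs sit at z = 172 and z = 443, so the spacing is 443 − 172 = 271 mm.


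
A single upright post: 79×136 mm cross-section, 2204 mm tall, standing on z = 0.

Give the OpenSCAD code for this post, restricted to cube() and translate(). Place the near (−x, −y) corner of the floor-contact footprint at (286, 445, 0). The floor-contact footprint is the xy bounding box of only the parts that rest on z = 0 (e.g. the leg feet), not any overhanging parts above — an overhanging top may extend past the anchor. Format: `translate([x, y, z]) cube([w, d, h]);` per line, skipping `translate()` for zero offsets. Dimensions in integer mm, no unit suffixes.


translate([286, 445, 0]) cube([79, 136, 2204]);


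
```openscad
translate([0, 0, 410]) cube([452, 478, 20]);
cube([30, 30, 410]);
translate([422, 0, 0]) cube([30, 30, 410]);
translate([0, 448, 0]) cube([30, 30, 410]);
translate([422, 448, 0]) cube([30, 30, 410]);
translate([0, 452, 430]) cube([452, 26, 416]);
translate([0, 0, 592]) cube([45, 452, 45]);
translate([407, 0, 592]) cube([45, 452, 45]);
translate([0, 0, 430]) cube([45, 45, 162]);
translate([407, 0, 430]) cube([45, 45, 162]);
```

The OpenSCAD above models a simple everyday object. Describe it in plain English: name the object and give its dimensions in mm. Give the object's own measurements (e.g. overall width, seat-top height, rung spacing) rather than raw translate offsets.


A chair. The seat is a 452×478×20 mm slab with its top at z = 430 mm, on four 30×30 mm corner legs (flush with the seat edges, standing on z = 0). A flat backrest 26 mm thick, 416 mm tall, spans the full seat width and rises from the seat top along its +y edge, rear face flush with the rear of the seat. Two armrests of 45×45 mm section run along each side from the seat's front edge to the front of the backrest, top faces 207 mm above the seat top and outer faces flush with the seat's x-edges; a 45×45 mm post under the front of each armrest stands on the seat at the front corner.


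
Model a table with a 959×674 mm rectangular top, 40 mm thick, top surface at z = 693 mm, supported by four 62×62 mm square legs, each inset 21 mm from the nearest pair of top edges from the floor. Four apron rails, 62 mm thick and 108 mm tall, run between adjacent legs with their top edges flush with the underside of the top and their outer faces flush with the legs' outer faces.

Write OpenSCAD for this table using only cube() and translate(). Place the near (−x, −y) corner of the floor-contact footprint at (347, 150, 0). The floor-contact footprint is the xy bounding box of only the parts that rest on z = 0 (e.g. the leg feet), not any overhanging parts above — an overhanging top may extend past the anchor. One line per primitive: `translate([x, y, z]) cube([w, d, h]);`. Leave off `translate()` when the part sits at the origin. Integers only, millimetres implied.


// leg_h = 693 - 40 = 653
// apron z = 653 - 108 = 545
translate([326, 129, 653]) cube([959, 674, 40]);
translate([347, 150, 0]) cube([62, 62, 653]);
translate([1202, 150, 0]) cube([62, 62, 653]);
translate([347, 720, 0]) cube([62, 62, 653]);
translate([1202, 720, 0]) cube([62, 62, 653]);
translate([409, 150, 545]) cube([793, 62, 108]);
translate([409, 720, 545]) cube([793, 62, 108]);
translate([347, 212, 545]) cube([62, 508, 108]);
translate([1202, 212, 545]) cube([62, 508, 108]);


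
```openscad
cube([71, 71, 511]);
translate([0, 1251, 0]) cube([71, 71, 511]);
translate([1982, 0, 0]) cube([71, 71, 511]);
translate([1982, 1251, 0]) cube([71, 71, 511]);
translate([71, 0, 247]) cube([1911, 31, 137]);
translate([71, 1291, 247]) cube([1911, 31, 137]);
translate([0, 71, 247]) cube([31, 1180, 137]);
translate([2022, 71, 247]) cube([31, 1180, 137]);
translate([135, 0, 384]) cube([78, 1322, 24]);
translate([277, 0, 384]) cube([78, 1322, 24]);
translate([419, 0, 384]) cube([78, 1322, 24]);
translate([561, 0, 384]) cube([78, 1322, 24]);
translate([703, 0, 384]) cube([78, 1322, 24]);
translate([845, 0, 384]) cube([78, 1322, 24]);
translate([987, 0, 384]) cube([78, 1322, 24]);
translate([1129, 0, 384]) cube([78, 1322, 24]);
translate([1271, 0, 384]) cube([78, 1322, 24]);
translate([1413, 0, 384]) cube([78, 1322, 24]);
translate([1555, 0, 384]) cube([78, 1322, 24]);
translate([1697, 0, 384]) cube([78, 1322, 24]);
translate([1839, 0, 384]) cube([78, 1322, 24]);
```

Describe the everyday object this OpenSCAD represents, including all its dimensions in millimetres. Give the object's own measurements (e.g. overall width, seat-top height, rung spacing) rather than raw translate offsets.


A bed frame 2053 mm long (x) by 1322 mm wide (y). Four 71×71 mm corner posts, 511 mm tall, at the corners of the footprint. Four rails of 31 mm thickness and 137 mm height run between adjacent posts with their undersides at z = 247 mm, their outer faces flush with the outside of the frame (the two x-running rails run between the posts' inner faces; the two y-running rails run between the posts' inner faces). 13 slats, each 78 mm wide (x) and 24 mm thick, lie across the top of the two x-running rails, running the full 1322 mm width of the frame in y; along x they sit between the end posts with a 64 mm gap after the −x posts and between neighbouring slats, leaving 65 mm before the +x posts.


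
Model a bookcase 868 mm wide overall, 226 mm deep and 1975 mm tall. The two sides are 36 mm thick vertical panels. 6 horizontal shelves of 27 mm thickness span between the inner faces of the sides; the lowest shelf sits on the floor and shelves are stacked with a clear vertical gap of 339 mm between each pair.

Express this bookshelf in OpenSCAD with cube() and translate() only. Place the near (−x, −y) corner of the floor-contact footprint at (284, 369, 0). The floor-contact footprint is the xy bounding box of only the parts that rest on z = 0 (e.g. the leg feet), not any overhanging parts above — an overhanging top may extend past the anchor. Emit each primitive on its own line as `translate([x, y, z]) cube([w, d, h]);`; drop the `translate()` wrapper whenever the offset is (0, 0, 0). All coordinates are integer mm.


translate([284, 369, 0]) cube([36, 226, 1975]);
translate([1116, 369, 0]) cube([36, 226, 1975]);
translate([320, 369, 0]) cube([796, 226, 27]);
translate([320, 369, 366]) cube([796, 226, 27]);
translate([320, 369, 732]) cube([796, 226, 27]);
translate([320, 369, 1098]) cube([796, 226, 27]);
translate([320, 369, 1464]) cube([796, 226, 27]);
translate([320, 369, 1830]) cube([796, 226, 27]);


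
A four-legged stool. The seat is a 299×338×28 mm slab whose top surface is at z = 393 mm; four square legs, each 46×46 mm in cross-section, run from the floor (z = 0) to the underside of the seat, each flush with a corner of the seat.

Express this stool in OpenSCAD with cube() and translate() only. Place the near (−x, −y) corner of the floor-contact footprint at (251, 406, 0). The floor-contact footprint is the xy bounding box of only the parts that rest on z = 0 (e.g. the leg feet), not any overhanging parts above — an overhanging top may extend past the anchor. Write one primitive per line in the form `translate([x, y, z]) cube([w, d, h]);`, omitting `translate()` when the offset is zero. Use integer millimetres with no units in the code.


translate([251, 406, 365]) cube([299, 338, 28]);
translate([251, 406, 0]) cube([46, 46, 365]);
translate([504, 406, 0]) cube([46, 46, 365]);
translate([251, 698, 0]) cube([46, 46, 365]);
translate([504, 698, 0]) cube([46, 46, 365]);


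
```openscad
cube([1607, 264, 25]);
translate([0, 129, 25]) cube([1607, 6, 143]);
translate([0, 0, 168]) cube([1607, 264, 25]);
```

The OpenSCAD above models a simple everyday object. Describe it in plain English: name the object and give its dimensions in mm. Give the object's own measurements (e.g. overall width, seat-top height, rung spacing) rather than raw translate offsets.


An I-beam lying along x, 1607 mm long. Overall section height 193 mm. Two flanges 264 mm wide (y) and 25 mm thick, one on the floor and one at the top; a web 6 mm thick runs between them, centred on the flange width.


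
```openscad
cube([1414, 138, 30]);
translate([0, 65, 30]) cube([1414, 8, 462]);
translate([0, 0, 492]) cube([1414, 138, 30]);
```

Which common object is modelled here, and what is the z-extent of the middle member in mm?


An I-beam. The web height is 462 mm.

Two wide flanges with a thin centred web — an I-beam. Overall 522 mm minus two 30 mm flanges gives a web of 522 − 2·30 = 462 mm.


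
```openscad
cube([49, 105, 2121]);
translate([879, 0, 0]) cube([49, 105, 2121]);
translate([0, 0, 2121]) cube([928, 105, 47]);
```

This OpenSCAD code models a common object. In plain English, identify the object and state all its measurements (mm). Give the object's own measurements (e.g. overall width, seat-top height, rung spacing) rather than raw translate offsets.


A door frame. The clear opening is 830 mm wide and 2121 mm high. Two 49 mm wide jambs, 105 mm deep, stand either side of the opening from the floor to the top of the opening. A 47 mm thick head sits across the top of both jambs, spanning the full outside width of the frame.


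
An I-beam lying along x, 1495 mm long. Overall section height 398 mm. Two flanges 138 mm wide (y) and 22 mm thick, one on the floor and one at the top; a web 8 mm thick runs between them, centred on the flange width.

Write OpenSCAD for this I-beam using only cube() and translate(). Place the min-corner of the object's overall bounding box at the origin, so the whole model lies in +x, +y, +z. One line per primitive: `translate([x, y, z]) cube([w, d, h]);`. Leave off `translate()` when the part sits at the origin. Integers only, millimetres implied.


cube([1495, 138, 22]);
translate([0, 65, 22]) cube([1495, 8, 354]);
translate([0, 0, 376]) cube([1495, 138, 22]);


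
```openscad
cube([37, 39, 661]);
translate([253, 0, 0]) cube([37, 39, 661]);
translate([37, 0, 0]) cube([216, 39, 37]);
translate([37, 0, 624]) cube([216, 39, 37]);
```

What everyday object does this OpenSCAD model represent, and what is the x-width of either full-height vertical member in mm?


A picture frame. The border width is 37 mm.

Four thin pieces enclosing a rectangular opening — a picture frame. The two full-height stiles are 661 mm tall; the top rail sits at z = 624 and is 37 mm tall, so the border above the opening is 661 − 624 = 37 mm, matching the stile x-width.


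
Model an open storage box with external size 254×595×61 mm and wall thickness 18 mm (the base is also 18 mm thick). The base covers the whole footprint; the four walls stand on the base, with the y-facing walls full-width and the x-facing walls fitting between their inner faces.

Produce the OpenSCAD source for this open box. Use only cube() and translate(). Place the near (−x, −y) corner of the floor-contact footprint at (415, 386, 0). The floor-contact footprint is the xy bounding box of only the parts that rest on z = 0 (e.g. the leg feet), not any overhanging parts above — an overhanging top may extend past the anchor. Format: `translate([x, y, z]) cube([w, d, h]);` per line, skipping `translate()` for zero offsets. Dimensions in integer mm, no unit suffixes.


translate([415, 386, 0]) cube([254, 595, 18]);
translate([415, 386, 18]) cube([254, 18, 43]);
translate([415, 963, 18]) cube([254, 18, 43]);
translate([415, 404, 18]) cube([18, 559, 43]);
translate([651, 404, 18]) cube([18, 559, 43]);


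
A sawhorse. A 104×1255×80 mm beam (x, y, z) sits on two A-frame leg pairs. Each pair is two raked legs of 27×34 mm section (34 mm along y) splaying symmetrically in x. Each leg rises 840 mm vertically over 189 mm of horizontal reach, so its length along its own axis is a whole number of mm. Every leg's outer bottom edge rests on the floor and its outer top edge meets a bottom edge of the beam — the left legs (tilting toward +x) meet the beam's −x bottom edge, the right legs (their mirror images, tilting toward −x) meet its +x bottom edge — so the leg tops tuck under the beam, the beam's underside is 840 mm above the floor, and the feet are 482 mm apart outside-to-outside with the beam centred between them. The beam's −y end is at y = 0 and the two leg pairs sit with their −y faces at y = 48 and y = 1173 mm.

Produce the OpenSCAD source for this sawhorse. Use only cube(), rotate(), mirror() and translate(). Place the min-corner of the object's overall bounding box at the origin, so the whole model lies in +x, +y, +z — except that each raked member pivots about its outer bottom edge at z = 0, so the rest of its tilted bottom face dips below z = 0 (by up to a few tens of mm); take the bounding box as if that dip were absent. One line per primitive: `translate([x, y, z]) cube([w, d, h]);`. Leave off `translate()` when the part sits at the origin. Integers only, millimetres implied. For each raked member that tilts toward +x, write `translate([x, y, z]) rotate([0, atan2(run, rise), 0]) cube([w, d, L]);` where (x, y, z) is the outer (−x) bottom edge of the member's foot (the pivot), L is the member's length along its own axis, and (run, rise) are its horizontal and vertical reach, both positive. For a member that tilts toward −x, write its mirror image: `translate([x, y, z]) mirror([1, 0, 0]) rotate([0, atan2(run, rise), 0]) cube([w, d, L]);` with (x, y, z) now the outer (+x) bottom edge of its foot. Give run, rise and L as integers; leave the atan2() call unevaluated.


// leg length = √(189² + 840²) = 861
// right-leg outer foot x = 2·189 + 104 = 482
// beam min-corner = (189, 0, 840)
translate([189, 0, 840]) cube([104, 1255, 80]);
translate([0, 48, 0]) rotate([0, atan2(189, 840), 0]) cube([27, 34, 861]);
translate([482, 48, 0]) mirror([1, 0, 0]) rotate([0, atan2(189, 840), 0]) cube([27, 34, 861]);
translate([0, 1173, 0]) rotate([0, atan2(189, 840), 0]) cube([27, 34, 861]);
translate([482, 1173, 0]) mirror([1, 0, 0]) rotate([0, atan2(189, 840), 0]) cube([27, 34, 861]);


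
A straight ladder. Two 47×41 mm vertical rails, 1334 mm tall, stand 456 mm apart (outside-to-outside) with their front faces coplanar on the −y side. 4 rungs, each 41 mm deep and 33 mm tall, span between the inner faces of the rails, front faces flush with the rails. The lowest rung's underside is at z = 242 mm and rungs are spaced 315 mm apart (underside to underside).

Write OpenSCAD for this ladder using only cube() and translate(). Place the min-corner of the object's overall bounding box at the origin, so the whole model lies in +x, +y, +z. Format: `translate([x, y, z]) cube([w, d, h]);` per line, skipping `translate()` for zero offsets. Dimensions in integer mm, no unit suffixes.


cube([47, 41, 1334]);
translate([409, 0, 0]) cube([47, 41, 1334]);
translate([47, 0, 242]) cube([362, 41, 33]);
translate([47, 0, 557]) cube([362, 41, 33]);
translate([47, 0, 872]) cube([362, 41, 33]);
translate([47, 0, 1187]) cube([362, 41, 33]);


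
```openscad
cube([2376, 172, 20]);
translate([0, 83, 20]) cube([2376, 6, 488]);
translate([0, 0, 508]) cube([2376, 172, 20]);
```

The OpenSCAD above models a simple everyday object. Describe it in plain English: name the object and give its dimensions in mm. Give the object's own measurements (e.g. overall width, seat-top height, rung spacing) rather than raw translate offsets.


An I-beam lying along x, 2376 mm long. Overall section height 528 mm. Two flanges 172 mm wide (y) and 20 mm thick, one on the floor and one at the top; a web 6 mm thick runs between them, centred on the flange width.


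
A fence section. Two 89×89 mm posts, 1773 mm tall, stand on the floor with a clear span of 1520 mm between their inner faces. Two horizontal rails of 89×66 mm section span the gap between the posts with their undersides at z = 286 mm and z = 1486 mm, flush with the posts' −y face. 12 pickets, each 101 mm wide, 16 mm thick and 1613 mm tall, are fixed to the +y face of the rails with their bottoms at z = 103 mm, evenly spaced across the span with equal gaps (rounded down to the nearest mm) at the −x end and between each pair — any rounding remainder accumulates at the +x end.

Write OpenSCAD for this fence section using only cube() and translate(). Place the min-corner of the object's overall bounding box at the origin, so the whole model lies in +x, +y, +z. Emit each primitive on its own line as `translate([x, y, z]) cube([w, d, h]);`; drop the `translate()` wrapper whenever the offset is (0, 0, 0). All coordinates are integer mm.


cube([89, 89, 1773]);
translate([1609, 0, 0]) cube([89, 89, 1773]);
translate([89, 0, 286]) cube([1520, 89, 66]);
translate([89, 0, 1486]) cube([1520, 89, 66]);
translate([112, 89, 103]) cube([101, 16, 1613]);
translate([236, 89, 103]) cube([101, 16, 1613]);
translate([360, 89, 103]) cube([101, 16, 1613]);
translate([484, 89, 103]) cube([101, 16, 1613]);
translate([608, 89, 103]) cube([101, 16, 1613]);
translate([732, 89, 103]) cube([101, 16, 1613]);
translate([856, 89, 103]) cube([101, 16, 1613]);
translate([980, 89, 103]) cube([101, 16, 1613]);
translate([1104, 89, 103]) cube([101, 16, 1613]);
translate([1228, 89, 103]) cube([101, 16, 1613]);
translate([1352, 89, 103]) cube([101, 16, 1613]);
translate([1476, 89, 103]) cube([101, 16, 1613]);


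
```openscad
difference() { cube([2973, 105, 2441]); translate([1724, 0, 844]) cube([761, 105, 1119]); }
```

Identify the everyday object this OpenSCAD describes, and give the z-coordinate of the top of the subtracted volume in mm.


A wall with a window opening. The window head height is 1963 mm.

A wall with a rectangular opening subtracted — a window. Sill at z = 844, opening 1119 mm tall, so the head is at 844 + 1119 = 1963 mm.


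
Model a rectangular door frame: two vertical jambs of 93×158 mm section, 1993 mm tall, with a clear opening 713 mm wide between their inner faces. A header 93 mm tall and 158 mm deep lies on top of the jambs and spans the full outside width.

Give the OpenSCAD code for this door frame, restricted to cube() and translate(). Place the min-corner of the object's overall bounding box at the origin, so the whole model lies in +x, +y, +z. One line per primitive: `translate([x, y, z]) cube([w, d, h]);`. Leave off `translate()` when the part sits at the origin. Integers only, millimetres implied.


cube([93, 158, 1993]);
translate([806, 0, 0]) cube([93, 158, 1993]);
translate([0, 0, 1993]) cube([899, 158, 93]);


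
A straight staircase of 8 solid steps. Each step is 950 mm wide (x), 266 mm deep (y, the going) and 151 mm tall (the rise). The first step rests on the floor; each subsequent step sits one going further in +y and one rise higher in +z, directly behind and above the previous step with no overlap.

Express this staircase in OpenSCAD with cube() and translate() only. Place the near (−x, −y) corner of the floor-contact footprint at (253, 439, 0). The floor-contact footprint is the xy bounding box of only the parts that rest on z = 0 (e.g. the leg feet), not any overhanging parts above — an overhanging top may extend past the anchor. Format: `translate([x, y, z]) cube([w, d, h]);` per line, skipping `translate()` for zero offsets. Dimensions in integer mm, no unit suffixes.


translate([253, 439, 0]) cube([950, 266, 151]);
translate([253, 705, 151]) cube([950, 266, 151]);
translate([253, 971, 302]) cube([950, 266, 151]);
translate([253, 1237, 453]) cube([950, 266, 151]);
translate([253, 1503, 604]) cube([950, 266, 151]);
translate([253, 1769, 755]) cube([950, 266, 151]);
translate([253, 2035, 906]) cube([950, 266, 151]);
translate([253, 2301, 1057]) cube([950, 266, 151]);


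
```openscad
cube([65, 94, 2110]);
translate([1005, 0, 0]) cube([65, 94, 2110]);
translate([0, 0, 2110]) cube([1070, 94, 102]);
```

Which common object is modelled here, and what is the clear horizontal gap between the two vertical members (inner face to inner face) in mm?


A door frame. The clear opening width is 940 mm.

Two 2110 mm tall posts with a header on top — a door frame. The left jamb is 65 mm wide at x = 0; the right jamb starts at x = 1005. The clear opening is 1005 − 65 = 940 mm.
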